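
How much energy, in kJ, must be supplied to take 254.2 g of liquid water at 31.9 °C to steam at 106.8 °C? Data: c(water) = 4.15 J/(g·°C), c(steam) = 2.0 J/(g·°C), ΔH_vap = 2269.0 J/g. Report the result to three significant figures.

q1 (heat water 31.9→100.0 °C): 254.2 × 4.15 × 68.1 = 71841 J
q2 (vaporize at 100 °C): 254.2 × 2269.0 = 576780 J
q3 (heat steam 100.0→106.8 °C): 254.2 × 2.0 × 6.8 = 3457 J
Total: 71841 + 576780 + 3457 = 652078 J = 652 kJ

q = 652 kJ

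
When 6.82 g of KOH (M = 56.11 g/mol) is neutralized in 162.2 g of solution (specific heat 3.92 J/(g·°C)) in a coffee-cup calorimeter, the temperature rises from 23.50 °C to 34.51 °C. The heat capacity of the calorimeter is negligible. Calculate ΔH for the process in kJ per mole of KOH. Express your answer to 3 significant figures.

ΔH = -57.6 kJ/mol

|ΔT| = |34.51 − 23.50| = 11.01 °C
|q_surr| = (162.2 × 3.92) × 11.01 = 635.824 × 11.01 = 7000 J
n(KOH) = 6.82 / 56.11 = 0.1215 mol
Temperature rose, so q_rxn = −|q_surr| = -7.000 kJ
ΔH = q_rxn / n = -57.61 kJ/mol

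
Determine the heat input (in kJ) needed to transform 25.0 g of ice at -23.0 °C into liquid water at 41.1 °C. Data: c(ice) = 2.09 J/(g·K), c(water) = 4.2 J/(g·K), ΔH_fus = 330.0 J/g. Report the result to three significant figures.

q = 13.8 kJ

q1 (heat ice -23.0→0.0 °C): 25.0 × 2.09 × 23.0 = 1202 J
q2 (melt at 0 °C): 25.0 × 330.0 = 8250 J
q3 (heat water 0.0→41.1 °C): 25.0 × 4.2 × 41.1 = 4316 J
Total: 1202 + 8250 + 4316 = 13768 J = 13.8 kJ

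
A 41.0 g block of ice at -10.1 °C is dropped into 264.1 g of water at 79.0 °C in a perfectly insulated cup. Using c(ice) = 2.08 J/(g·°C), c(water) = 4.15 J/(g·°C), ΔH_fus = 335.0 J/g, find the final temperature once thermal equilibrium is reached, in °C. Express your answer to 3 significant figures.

T_f = 56.9 °C

Heat to bring ice to 0 °C and melt it: q₁ = 41.0×2.08×10.1 + 41.0×335.0 = 14596 J
Heat the water can supply cooling to 0 °C: 264.1×4.15×79.0 = 86585.2 J > q₁, so all ice melts.
Energy balance: 264.1×4.15×(79.0 − T) = 14596 + 41.0×4.15×(T − 0)
1096.015(79.0 − T) = 14596 + 170.15 T
86585.2 − 14596 = 1266.165 T
T = 71989.2 / 1266.165 = 56.86 °C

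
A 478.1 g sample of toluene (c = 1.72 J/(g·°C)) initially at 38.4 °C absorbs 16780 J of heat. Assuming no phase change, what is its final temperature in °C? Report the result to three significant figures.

T_f = 58.8 °C

ΔT = q / (m c) = 16780 / (478.1 × 1.72) = 20.41 °C
T_f = 38.4 + 20.41 = 58.81 °C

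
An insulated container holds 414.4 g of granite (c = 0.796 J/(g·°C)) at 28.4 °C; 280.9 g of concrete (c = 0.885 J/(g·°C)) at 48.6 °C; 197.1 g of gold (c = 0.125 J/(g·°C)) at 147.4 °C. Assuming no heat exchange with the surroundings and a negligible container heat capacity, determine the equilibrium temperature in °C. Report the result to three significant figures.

T_f = 41.6 °C

Σ mᵢcᵢ(T − Tᵢ) = 0  ⇒  T = Σ mᵢcᵢTᵢ / Σ mᵢcᵢ
Σ mᵢcᵢ = 414.4×0.796 + 280.9×0.885 + 197.1×0.125 = 603.0964
Σ mᵢcᵢTᵢ = 329.8624×28.4 + 248.5965×48.6 + 24.6375×147.4 = 25081
T = 25081 / 603.0964 = 41.59 °C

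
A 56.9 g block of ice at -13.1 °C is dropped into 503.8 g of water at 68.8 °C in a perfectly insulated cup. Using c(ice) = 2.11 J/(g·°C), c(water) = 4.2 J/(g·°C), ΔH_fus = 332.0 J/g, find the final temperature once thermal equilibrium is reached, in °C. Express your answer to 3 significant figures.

Heat to bring ice to 0 °C and melt it: q₁ = 56.9×2.11×13.1 + 56.9×332.0 = 20464 J
Heat the water can supply cooling to 0 °C: 503.8×4.2×68.8 = 145578 J > q₁, so all ice melts.
Energy balance: 503.8×4.2×(68.8 − T) = 20464 + 56.9×4.2×(T − 0)
2115.96(68.8 − T) = 20464 + 238.98 T
145578 − 20464 = 2354.94 T
T = 125114 / 2354.94 = 53.13 °C

T_f = 53.1 °C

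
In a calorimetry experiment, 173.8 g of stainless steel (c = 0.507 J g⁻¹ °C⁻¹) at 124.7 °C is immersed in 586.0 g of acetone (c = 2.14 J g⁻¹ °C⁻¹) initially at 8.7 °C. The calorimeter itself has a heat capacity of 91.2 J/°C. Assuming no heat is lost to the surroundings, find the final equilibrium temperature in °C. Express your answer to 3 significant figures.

T_f = 15.8 °C

Heat lost by stainless steel = heat gained by acetone + calorimeter.
(173.8)(0.507)(124.7 − T) = [(586.0)(2.14) + 91.2](T − 8.7)
88.1166 (124.7 − T) = 1345.24 (T − 8.7)
10988 − 88.1166 T = 1345.24 T − 11704
22692 = 1433.3566 T
T = 15.83 °C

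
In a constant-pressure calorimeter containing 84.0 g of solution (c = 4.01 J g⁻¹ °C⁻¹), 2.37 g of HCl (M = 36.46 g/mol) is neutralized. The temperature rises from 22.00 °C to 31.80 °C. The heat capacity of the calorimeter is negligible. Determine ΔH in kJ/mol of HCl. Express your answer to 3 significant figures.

|ΔT| = |31.80 − 22.00| = 9.80 °C
|q_surr| = (84.0 × 4.01) × 9.80 = 336.84 × 9.80 = 3301 J
n(HCl) = 2.37 / 36.46 = 0.06500 mol
Temperature rose, so q_rxn = −|q_surr| = -3.301 kJ
ΔH = q_rxn / n = -50.78 kJ/mol

ΔH = -50.8 kJ/mol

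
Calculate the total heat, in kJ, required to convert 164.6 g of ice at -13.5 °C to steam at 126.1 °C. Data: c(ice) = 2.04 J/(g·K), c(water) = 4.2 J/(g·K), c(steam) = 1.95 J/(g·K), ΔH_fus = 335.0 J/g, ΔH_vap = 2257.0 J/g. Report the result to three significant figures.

q1 (heat ice -13.5→0.0 °C): 164.6 × 2.04 × 13.5 = 4533 J
q2 (melt at 0 °C): 164.6 × 335.0 = 55141 J
q3 (heat water 0.0→100.0 °C): 164.6 × 4.2 × 100.0 = 69132 J
q4 (vaporize at 100 °C): 164.6 × 2257.0 = 371502 J
q5 (heat steam 100.0→126.1 °C): 164.6 × 1.95 × 26.1 = 8377 J
Total: 4533 + 55141 + 69132 + 371502 + 8377 = 508685 J = 509 kJ

q = 509 kJ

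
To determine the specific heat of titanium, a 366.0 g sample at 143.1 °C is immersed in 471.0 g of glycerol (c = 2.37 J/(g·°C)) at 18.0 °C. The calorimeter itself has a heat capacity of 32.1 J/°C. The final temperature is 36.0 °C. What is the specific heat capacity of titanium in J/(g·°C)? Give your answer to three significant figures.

q_gained = (471.0 × 2.37 + 32.1) × (36.0 − 18.0) = 20670 J
q_lost = 366.0 × c × (143.1 − 36.0) = 39198.6 c
Set equal: c = 20670 / 39198.6 = 0.527 J/(g·°C)

c = 0.527 J/(g·°C)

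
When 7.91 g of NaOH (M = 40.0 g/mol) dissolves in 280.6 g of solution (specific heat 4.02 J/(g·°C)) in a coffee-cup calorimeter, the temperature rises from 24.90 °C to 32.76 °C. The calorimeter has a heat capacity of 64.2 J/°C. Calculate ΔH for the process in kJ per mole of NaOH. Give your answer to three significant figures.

ΔH = -47.4 kJ/mol

|ΔT| = |32.76 − 24.90| = 7.86 °C
|q_surr| = (280.6 × 4.02 + 64.2) × 7.86 = 1192.212 × 7.86 = 9371 J
n(NaOH) = 7.91 / 40.0 = 0.1978 mol
Temperature rose, so q_rxn = −|q_surr| = -9.371 kJ
ΔH = q_rxn / n = -47.38 kJ/mol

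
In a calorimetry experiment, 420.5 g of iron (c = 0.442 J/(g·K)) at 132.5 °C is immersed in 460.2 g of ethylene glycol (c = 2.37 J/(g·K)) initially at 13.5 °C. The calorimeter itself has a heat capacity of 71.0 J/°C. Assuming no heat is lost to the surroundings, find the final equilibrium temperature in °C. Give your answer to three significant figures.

T_f = 29.9 °C

Heat lost by iron = heat gained by ethylene glycol + calorimeter.
(420.5)(0.442)(132.5 − T) = [(460.2)(2.37) + 71.0](T − 13.5)
185.861 (132.5 − T) = 1161.674 (T − 13.5)
24627 − 185.861 T = 1161.674 T − 15683
40310 = 1347.535 T
T = 29.91 °C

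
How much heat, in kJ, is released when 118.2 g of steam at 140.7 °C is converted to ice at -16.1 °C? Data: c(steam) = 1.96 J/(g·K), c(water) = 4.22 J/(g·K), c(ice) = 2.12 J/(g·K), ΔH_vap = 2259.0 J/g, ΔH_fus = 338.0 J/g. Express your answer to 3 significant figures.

q = 370 kJ

q1 (cool steam 140.7→100 °C): 118.2 × 1.96 × 40.7 = 9429 J
q2 (condense at 100 °C): 118.2 × 2259.0 = 267014 J
q3 (cool water 100→0 °C): 118.2 × 4.22 × 100.0 = 49880 J
q4 (freeze at 0 °C): 118.2 × 338.0 = 39952 J
q5 (cool ice 0→-16.1 °C): 118.2 × 2.12 × 16.1 = 4034 J
Total: 9429 + 267014 + 49880 + 39952 + 4034 = 370309 J = 370 kJ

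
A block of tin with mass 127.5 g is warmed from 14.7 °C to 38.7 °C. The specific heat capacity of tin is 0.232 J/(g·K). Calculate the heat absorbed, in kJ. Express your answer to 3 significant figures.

q = m c ΔT = 127.5 × 0.232 × (38.7 − 14.7)
q = 127.5 × 0.232 × 24.0 = 709.9 J = 0.710 kJ

q = 0.710 kJ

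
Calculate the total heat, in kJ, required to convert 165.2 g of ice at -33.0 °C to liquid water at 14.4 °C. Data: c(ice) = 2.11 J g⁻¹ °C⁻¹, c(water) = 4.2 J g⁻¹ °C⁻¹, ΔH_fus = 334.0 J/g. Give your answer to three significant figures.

q = 76.7 kJ

q1 (heat ice -33.0→0.0 °C): 165.2 × 2.11 × 33.0 = 11503 J
q2 (melt at 0 °C): 165.2 × 334.0 = 55177 J
q3 (heat water 0.0→14.4 °C): 165.2 × 4.2 × 14.4 = 9991 J
Total: 11503 + 55177 + 9991 = 76671 J = 76.7 kJ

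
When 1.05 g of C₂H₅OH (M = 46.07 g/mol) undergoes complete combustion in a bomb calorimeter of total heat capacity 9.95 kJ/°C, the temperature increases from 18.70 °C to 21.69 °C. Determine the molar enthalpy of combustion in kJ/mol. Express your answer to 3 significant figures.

ΔT = 21.69 − 18.70 = 2.99 °C
q_cal = C_cal × ΔT = 9.95 × 2.99 = 29.7505 kJ
n = 1.05 / 46.07 = 0.02279 mol
q_rxn = −q_cal = -29.7505 kJ
ΔH = -29.7505 / 0.02279 = -1305 kJ/mol

ΔH = -1310 kJ/mol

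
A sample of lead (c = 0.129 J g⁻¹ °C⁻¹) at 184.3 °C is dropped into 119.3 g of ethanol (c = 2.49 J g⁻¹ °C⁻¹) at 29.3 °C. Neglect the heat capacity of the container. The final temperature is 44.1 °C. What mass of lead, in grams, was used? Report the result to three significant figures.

m = 243 g

q_gained = (119.3 × 2.49) × (44.1 − 29.3) = 4396 J
q_lost = m × 0.129 × (184.3 − 44.1) = 18.0858 m
m = 4396 / 18.0858 = 243 g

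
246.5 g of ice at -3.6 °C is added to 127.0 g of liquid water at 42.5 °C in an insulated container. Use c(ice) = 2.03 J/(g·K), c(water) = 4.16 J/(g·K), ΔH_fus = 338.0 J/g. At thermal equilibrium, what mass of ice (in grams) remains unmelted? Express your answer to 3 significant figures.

m_ice remaining = 185 g

Heat to warm all ice to 0 °C: 246.5×2.03×3.6 = 1801.4 J
Heat released by water cooling to 0 °C: 127.0×4.16×42.5 = 22454 J
22454 J < 1801.4 + 246.5×338.0 = 85118.4 J, so not all ice melts; final T = 0 °C.
Heat left for melting: 22454 − 1801.4 = 20652.6 J
Mass melted = 20652.6 / 338.0 = 61.10 g
Ice remaining = 246.5 − 61.10 = 185.40 g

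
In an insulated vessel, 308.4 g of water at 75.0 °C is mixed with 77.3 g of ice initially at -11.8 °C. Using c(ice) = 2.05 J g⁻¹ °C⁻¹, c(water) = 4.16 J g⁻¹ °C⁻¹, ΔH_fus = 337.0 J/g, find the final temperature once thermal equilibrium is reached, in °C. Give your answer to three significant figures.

Heat to bring ice to 0 °C and melt it: q₁ = 77.3×2.05×11.8 + 77.3×337.0 = 27920 J
Heat the water can supply cooling to 0 °C: 308.4×4.16×75.0 = 96220.8 J > q₁, so all ice melts.
Energy balance: 308.4×4.16×(75.0 − T) = 27920 + 77.3×4.16×(T − 0)
1282.944(75.0 − T) = 27920 + 321.568 T
96220.8 − 27920 = 1604.512 T
T = 68300.8 / 1604.512 = 42.57 °C

T_f = 42.6 °C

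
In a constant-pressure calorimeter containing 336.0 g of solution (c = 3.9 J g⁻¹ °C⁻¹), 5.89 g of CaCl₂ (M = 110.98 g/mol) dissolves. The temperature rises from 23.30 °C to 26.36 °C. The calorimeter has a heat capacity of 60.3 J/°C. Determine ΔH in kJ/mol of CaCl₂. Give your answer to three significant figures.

|ΔT| = |26.36 − 23.30| = 3.06 °C
|q_surr| = (336.0 × 3.9 + 60.3) × 3.06 = 1370.7 × 3.06 = 4194 J
n(CaCl₂) = 5.89 / 110.98 = 0.05307 mol
Temperature rose, so q_rxn = −|q_surr| = -4.194 kJ
ΔH = q_rxn / n = -79.03 kJ/mol

ΔH = -79.0 kJ/mol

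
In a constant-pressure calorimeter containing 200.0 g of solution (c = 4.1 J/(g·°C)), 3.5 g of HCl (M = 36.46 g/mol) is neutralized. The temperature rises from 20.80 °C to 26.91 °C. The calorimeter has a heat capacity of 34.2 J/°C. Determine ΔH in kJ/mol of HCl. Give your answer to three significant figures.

ΔH = -54.4 kJ/mol

|ΔT| = |26.91 − 20.80| = 6.11 °C
|q_surr| = (200.0 × 4.1 + 34.2) × 6.11 = 854.2 × 6.11 = 5219 J
n(HCl) = 3.5 / 36.46 = 0.09600 mol
Temperature rose, so q_rxn = −|q_surr| = -5.219 kJ
ΔH = q_rxn / n = -54.36 kJ/mol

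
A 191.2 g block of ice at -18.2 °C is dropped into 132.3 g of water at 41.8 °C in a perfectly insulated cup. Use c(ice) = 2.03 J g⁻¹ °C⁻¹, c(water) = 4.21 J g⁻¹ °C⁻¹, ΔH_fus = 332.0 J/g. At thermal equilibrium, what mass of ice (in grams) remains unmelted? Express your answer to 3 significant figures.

Heat to warm all ice to 0 °C: 191.2×2.03×18.2 = 7064.1 J
Heat released by water cooling to 0 °C: 132.3×4.21×41.8 = 23282 J
23282 J < 7064.1 + 191.2×332.0 = 70542.5 J, so not all ice melts; final T = 0 °C.
Heat left for melting: 23282 − 7064.1 = 16217.9 J
Mass melted = 16217.9 / 332.0 = 48.85 g
Ice remaining = 191.2 − 48.85 = 142.35 g

m_ice remaining = 142 g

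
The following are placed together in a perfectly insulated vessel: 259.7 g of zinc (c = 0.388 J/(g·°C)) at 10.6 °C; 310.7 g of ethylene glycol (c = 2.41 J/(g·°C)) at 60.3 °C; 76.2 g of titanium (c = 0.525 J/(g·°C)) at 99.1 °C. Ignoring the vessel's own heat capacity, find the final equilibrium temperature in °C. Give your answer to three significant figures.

T_f = 56.4 °C

Σ mᵢcᵢ(T − Tᵢ) = 0  ⇒  T = Σ mᵢcᵢTᵢ / Σ mᵢcᵢ
Σ mᵢcᵢ = 259.7×0.388 + 310.7×2.41 + 76.2×0.525 = 889.5556
Σ mᵢcᵢTᵢ = 100.7636×10.6 + 748.787×60.3 + 40.005×99.1 = 50184
T = 50184 / 889.5556 = 56.41 °C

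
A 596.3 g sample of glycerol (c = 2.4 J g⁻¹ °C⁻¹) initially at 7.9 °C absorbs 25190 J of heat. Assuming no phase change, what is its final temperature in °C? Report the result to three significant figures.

ΔT = q / (m c) = 25190 / (596.3 × 2.4) = 17.60 °C
T_f = 7.9 + 17.60 = 25.50 °C

T_f = 25.5 °C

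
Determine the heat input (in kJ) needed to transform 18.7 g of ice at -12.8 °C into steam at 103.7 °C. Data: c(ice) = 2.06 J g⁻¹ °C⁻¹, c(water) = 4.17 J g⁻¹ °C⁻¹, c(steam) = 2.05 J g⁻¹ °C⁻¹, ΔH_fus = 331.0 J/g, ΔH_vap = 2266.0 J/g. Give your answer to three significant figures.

q = 57.0 kJ

q1 (heat ice -12.8→0.0 °C): 18.7 × 2.06 × 12.8 = 493 J
q2 (melt at 0 °C): 18.7 × 331.0 = 6190 J
q3 (heat water 0.0→100.0 °C): 18.7 × 4.17 × 100.0 = 7798 J
q4 (vaporize at 100 °C): 18.7 × 2266.0 = 42374 J
q5 (heat steam 100.0→103.7 °C): 18.7 × 2.05 × 3.7 = 142 J
Total: 493 + 6190 + 7798 + 42374 + 142 = 56997 J = 57.0 kJ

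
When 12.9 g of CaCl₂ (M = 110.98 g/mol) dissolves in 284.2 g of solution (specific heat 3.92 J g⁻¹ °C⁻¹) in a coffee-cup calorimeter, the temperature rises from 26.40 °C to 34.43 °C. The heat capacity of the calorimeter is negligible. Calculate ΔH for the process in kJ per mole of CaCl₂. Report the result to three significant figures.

ΔH = -77.0 kJ/mol

|ΔT| = |34.43 − 26.40| = 8.03 °C
|q_surr| = (284.2 × 3.92) × 8.03 = 1114.064 × 8.03 = 8946 J
n(CaCl₂) = 12.9 / 110.98 = 0.1162 mol
Temperature rose, so q_rxn = −|q_surr| = -8.946 kJ
ΔH = q_rxn / n = -76.99 kJ/mol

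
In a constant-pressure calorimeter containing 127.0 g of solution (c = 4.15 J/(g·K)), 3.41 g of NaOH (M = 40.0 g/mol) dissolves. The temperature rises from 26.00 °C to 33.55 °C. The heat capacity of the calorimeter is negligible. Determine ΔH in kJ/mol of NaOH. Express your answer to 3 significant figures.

ΔH = -46.7 kJ/mol

|ΔT| = |33.55 − 26.00| = 7.55 °C
|q_surr| = (127.0 × 4.15) × 7.55 = 527.05 × 7.55 = 3979 J
n(NaOH) = 3.41 / 40.0 = 0.08525 mol
Temperature rose, so q_rxn = −|q_surr| = -3.979 kJ
ΔH = q_rxn / n = -46.67 kJ/mol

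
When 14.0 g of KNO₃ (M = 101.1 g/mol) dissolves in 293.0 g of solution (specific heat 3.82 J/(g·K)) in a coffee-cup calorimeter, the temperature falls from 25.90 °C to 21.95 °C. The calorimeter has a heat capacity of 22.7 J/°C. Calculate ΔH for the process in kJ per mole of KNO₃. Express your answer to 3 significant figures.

ΔH = 32.6 kJ/mol

|ΔT| = |21.95 − 25.90| = 3.95 °C
|q_surr| = (293.0 × 3.82 + 22.7) × 3.95 = 1141.96 × 3.95 = 4511 J
n(KNO₃) = 14.0 / 101.1 = 0.1385 mol
Temperature fell, so q_rxn = +|q_surr| = 4.511 kJ
ΔH = q_rxn / n = 32.57 kJ/mol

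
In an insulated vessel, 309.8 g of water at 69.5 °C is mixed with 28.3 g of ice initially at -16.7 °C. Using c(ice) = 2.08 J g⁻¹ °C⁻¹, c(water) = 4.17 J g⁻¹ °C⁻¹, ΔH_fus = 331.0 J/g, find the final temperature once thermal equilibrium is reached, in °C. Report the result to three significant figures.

T_f = 56.3 °C

Heat to bring ice to 0 °C and melt it: q₁ = 28.3×2.08×16.7 + 28.3×331.0 = 10350 J
Heat the water can supply cooling to 0 °C: 309.8×4.17×69.5 = 89784.7 J > q₁, so all ice melts.
Energy balance: 309.8×4.17×(69.5 − T) = 10350 + 28.3×4.17×(T − 0)
1291.866(69.5 − T) = 10350 + 118.011 T
89784.7 − 10350 = 1409.877 T
T = 79434.7 / 1409.877 = 56.34 °C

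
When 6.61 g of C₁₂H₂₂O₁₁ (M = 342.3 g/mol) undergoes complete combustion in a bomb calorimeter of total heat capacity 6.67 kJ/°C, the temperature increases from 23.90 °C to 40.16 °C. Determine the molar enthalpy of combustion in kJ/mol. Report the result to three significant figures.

ΔH = -5620 kJ/mol

ΔT = 40.16 − 23.90 = 16.26 °C
q_cal = C_cal × ΔT = 6.67 × 16.26 = 108.4542 kJ
n = 6.61 / 342.3 = 0.01931 mol
q_rxn = −q_cal = -108.4542 kJ
ΔH = -108.4542 / 0.01931 = -5616 kJ/mol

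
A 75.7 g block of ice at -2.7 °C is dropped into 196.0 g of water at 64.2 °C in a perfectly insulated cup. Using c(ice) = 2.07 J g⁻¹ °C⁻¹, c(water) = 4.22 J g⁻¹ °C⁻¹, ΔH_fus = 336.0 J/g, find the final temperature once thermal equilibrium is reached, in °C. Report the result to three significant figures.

T_f = 23.8 °C

Heat to bring ice to 0 °C and melt it: q₁ = 75.7×2.07×2.7 + 75.7×336.0 = 25858 J
Heat the water can supply cooling to 0 °C: 196.0×4.22×64.2 = 53101.1 J > q₁, so all ice melts.
Energy balance: 196.0×4.22×(64.2 − T) = 25858 + 75.7×4.22×(T − 0)
827.12(64.2 − T) = 25858 + 319.454 T
53101.1 − 25858 = 1146.574 T
T = 27243.1 / 1146.574 = 23.76 °C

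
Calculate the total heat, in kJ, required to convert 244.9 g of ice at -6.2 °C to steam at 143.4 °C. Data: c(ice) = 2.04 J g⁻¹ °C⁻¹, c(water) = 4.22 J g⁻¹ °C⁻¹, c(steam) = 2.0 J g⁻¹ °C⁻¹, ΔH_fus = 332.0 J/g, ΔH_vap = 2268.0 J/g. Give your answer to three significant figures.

q1 (heat ice -6.2→0.0 °C): 244.9 × 2.04 × 6.2 = 3097 J
q2 (melt at 0 °C): 244.9 × 332.0 = 81307 J
q3 (heat water 0.0→100.0 °C): 244.9 × 4.22 × 100.0 = 103348 J
q4 (vaporize at 100 °C): 244.9 × 2268.0 = 555433 J
q5 (heat steam 100.0→143.4 °C): 244.9 × 2.0 × 43.4 = 21257 J
Total: 3097 + 81307 + 103348 + 555433 + 21257 = 764442 J = 764 kJ

q = 764 kJ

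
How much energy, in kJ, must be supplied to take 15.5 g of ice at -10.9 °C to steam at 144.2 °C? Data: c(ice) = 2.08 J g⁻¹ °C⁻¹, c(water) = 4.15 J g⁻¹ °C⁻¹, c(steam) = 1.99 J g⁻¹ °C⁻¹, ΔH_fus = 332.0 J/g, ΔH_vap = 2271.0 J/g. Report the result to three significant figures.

q = 48.5 kJ

q1 (heat ice -10.9→0.0 °C): 15.5 × 2.08 × 10.9 = 351 J
q2 (melt at 0 °C): 15.5 × 332.0 = 5146 J
q3 (heat water 0.0→100.0 °C): 15.5 × 4.15 × 100.0 = 6433 J
q4 (vaporize at 100 °C): 15.5 × 2271.0 = 35201 J
q5 (heat steam 100.0→144.2 °C): 15.5 × 1.99 × 44.2 = 1363 J
Total: 351 + 5146 + 6433 + 35201 + 1363 = 48494 J = 48.5 kJ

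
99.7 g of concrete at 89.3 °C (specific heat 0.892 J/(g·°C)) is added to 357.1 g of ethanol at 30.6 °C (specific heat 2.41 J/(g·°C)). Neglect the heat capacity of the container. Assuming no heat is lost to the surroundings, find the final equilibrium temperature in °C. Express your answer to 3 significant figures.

Heat lost by concrete = heat gained by ethanol.
(99.7)(0.892)(89.3 − T) = (357.1)(2.41)(T − 30.6)
88.9324 (89.3 − T) = 860.611 (T − 30.6)
7941.7 − 88.9324 T = 860.611 T − 26335
34276.7 = 949.5434 T
T = 36.10 °C

T_f = 36.1 °C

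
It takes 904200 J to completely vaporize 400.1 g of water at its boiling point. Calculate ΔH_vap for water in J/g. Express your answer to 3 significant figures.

ΔH_vap = q / m = 904200 / 400.1 = 2260 J/g

ΔH_vap = 2260 J/g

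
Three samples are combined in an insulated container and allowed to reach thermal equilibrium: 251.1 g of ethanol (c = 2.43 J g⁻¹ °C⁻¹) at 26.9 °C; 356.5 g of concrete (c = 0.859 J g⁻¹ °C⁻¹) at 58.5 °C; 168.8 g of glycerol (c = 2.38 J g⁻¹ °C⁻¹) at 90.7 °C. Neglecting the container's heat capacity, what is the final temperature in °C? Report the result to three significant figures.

Σ mᵢcᵢ(T − Tᵢ) = 0  ⇒  T = Σ mᵢcᵢTᵢ / Σ mᵢcᵢ
Σ mᵢcᵢ = 251.1×2.43 + 356.5×0.859 + 168.8×2.38 = 1318.1505
Σ mᵢcᵢTᵢ = 610.173×26.9 + 306.2335×58.5 + 401.744×90.7 = 70766
T = 70766 / 1318.1505 = 53.69 °C

T_f = 53.7 °C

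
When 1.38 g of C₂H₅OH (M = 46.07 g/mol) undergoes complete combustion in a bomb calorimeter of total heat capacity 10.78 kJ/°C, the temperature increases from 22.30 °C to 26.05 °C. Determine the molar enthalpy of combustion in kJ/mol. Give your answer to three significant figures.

ΔT = 26.05 − 22.30 = 3.75 °C
q_cal = C_cal × ΔT = 10.78 × 3.75 = 40.425 kJ
n = 1.38 / 46.07 = 0.02995 mol
q_rxn = −q_cal = -40.425 kJ
ΔH = -40.425 / 0.02995 = -1350 kJ/mol

ΔH = -1350 kJ/mol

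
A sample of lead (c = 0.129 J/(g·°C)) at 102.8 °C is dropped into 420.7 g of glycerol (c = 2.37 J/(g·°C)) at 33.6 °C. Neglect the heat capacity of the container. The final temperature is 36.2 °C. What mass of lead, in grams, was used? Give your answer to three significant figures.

q_gained = (420.7 × 2.37) × (36.2 − 33.6) = 2592 J
q_lost = m × 0.129 × (102.8 − 36.2) = 8.5914 m
m = 2592 / 8.5914 = 302 g

m = 302 g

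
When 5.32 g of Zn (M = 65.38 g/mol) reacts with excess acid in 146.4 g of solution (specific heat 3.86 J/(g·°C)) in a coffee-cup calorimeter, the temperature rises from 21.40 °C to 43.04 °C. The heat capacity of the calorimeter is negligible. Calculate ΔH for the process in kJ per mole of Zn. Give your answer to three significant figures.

|ΔT| = |43.04 − 21.40| = 21.64 °C
|q_surr| = (146.4 × 3.86) × 21.64 = 565.104 × 21.64 = 12230 J
n(Zn) = 5.32 / 65.38 = 0.08137 mol
Temperature rose, so q_rxn = −|q_surr| = -12.23 kJ
ΔH = q_rxn / n = -150.3 kJ/mol

ΔH = -150 kJ/mol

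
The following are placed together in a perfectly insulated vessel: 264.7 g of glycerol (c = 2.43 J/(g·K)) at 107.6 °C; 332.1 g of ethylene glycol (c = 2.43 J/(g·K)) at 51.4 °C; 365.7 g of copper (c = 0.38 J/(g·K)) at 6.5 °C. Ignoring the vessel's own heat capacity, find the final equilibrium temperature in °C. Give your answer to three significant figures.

T_f = 70.2 °C

Σ mᵢcᵢ(T − Tᵢ) = 0  ⇒  T = Σ mᵢcᵢTᵢ / Σ mᵢcᵢ
Σ mᵢcᵢ = 264.7×2.43 + 332.1×2.43 + 365.7×0.38 = 1589.190
Σ mᵢcᵢTᵢ = 643.221×107.6 + 807.003×51.4 + 138.966×6.5 = 111590
T = 111590 / 1589.190 = 70.22 °C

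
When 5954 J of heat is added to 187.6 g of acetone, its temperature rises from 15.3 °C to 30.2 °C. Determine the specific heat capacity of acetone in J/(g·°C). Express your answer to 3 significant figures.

c = 2.13 J/(g·°C)

c = q / (m ΔT) = 5954 / (187.6 × 14.9)
c = 5954 / 2795.24 = 2.13 J/(g·°C)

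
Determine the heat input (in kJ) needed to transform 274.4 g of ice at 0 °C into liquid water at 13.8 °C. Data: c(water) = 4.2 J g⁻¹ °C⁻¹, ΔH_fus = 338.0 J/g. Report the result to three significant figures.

q1 (melt at 0 °C): 274.4 × 338.0 = 92747 J
q2 (heat water 0.0→13.8 °C): 274.4 × 4.2 × 13.8 = 15904 J
Total: 92747 + 15904 = 108651 J = 109 kJ

q = 109 kJ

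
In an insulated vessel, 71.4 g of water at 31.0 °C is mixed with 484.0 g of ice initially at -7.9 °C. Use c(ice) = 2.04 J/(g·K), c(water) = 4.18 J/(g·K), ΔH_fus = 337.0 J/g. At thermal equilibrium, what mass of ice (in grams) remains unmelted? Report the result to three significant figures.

m_ice remaining = 480 g

Heat to warm all ice to 0 °C: 484.0×2.04×7.9 = 7800.1 J
Heat released by water cooling to 0 °C: 71.4×4.18×31.0 = 9252.0 J
9252.0 J < 7800.1 + 484.0×337.0 = 170908.1 J, so not all ice melts; final T = 0 °C.
Heat left for melting: 9252.0 − 7800.1 = 1451.9 J
Mass melted = 1451.9 / 337.0 = 4.308 g
Ice remaining = 484.0 − 4.308 = 479.692 g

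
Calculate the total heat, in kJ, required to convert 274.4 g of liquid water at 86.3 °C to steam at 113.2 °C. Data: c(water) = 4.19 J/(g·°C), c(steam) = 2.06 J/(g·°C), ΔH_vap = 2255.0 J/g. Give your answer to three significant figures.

q = 642 kJ

q1 (heat water 86.3→100.0 °C): 274.4 × 4.19 × 13.7 = 15751 J
q2 (vaporize at 100 °C): 274.4 × 2255.0 = 618772 J
q3 (heat steam 100.0→113.2 °C): 274.4 × 2.06 × 13.2 = 7461 J
Total: 15751 + 618772 + 7461 = 641984 J = 642 kJ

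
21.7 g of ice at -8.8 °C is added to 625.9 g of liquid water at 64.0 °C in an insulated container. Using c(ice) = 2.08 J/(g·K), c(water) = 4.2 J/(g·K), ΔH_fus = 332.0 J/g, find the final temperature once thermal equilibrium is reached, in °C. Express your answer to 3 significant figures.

Heat to bring ice to 0 °C and melt it: q₁ = 21.7×2.08×8.8 + 21.7×332.0 = 7601.6 J
Heat the water can supply cooling to 0 °C: 625.9×4.2×64.0 = 168242 J > q₁, so all ice melts.
Energy balance: 625.9×4.2×(64.0 − T) = 7601.6 + 21.7×4.2×(T − 0)
2628.78(64.0 − T) = 7601.6 + 91.14 T
168242 − 7601.6 = 2719.92 T
T = 160640.4 / 2719.92 = 59.06 °C

T_f = 59.1 °C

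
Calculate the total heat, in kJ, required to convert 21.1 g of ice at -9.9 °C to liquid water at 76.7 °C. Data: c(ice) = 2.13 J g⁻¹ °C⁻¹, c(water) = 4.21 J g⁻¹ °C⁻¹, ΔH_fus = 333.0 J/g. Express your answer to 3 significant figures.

q = 14.3 kJ

q1 (heat ice -9.9→0.0 °C): 21.1 × 2.13 × 9.9 = 445 J
q2 (melt at 0 °C): 21.1 × 333.0 = 7026 J
q3 (heat water 0.0→76.7 °C): 21.1 × 4.21 × 76.7 = 6813 J
Total: 445 + 7026 + 6813 = 14284 J = 14.3 kJ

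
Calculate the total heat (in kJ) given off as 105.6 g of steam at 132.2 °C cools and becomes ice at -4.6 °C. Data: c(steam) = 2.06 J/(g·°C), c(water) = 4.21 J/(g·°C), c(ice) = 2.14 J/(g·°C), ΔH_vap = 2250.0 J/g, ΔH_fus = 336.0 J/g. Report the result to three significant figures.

q1 (cool steam 132.2→100 °C): 105.6 × 2.06 × 32.2 = 7005 J
q2 (condense at 100 °C): 105.6 × 2250.0 = 237600 J
q3 (cool water 100→0 °C): 105.6 × 4.21 × 100.0 = 44458 J
q4 (freeze at 0 °C): 105.6 × 336.0 = 35482 J
q5 (cool ice 0→-4.6 °C): 105.6 × 2.14 × 4.6 = 1040 J
Total: 7005 + 237600 + 44458 + 35482 + 1040 = 325585 J = 326 kJ

q = 326 kJ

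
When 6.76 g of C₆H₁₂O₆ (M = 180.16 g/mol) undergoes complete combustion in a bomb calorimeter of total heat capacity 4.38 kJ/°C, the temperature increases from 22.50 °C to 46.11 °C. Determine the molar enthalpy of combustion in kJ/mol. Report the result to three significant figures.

ΔH = -2760 kJ/mol

ΔT = 46.11 − 22.50 = 23.61 °C
q_cal = C_cal × ΔT = 4.38 × 23.61 = 103.4118 kJ
n = 6.76 / 180.16 = 0.03752 mol
q_rxn = −q_cal = -103.4118 kJ
ΔH = -103.4118 / 0.03752 = -2756 kJ/mol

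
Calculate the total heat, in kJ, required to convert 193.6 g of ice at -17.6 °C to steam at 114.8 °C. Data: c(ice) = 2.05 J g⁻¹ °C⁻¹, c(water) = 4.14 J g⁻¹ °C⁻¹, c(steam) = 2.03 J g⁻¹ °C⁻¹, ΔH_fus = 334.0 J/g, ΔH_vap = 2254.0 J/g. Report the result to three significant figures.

q = 594 kJ

q1 (heat ice -17.6→0.0 °C): 193.6 × 2.05 × 17.6 = 6985 J
q2 (melt at 0 °C): 193.6 × 334.0 = 64662 J
q3 (heat water 0.0→100.0 °C): 193.6 × 4.14 × 100.0 = 80150 J
q4 (vaporize at 100 °C): 193.6 × 2254.0 = 436374 J
q5 (heat steam 100.0→114.8 °C): 193.6 × 2.03 × 14.8 = 5817 J
Total: 6985 + 64662 + 80150 + 436374 + 5817 = 593988 J = 594 kJ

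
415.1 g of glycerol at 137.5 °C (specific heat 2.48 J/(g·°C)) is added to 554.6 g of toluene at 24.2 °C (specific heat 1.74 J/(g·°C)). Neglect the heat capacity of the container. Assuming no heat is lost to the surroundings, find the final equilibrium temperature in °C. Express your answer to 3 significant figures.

T_f = 82.7 °C

Heat lost by glycerol = heat gained by toluene.
(415.1)(2.48)(137.5 − T) = (554.6)(1.74)(T − 24.2)
1029.448 (137.5 − T) = 965.004 (T − 24.2)
141550 − 1029.448 T = 965.004 T − 23353
164903 = 1994.452 T
T = 82.68 °C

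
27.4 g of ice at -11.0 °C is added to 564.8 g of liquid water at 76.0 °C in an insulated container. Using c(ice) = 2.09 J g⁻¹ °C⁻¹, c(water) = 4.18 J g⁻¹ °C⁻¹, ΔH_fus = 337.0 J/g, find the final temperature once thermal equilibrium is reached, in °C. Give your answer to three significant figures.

T_f = 68.5 °C

Heat to bring ice to 0 °C and melt it: q₁ = 27.4×2.09×11.0 + 27.4×337.0 = 9863.7 J
Heat the water can supply cooling to 0 °C: 564.8×4.18×76.0 = 179426 J > q₁, so all ice melts.
Energy balance: 564.8×4.18×(76.0 − T) = 9863.7 + 27.4×4.18×(T − 0)
2360.864(76.0 − T) = 9863.7 + 114.532 T
179426 − 9863.7 = 2475.396 T
T = 169562.3 / 2475.396 = 68.50 °C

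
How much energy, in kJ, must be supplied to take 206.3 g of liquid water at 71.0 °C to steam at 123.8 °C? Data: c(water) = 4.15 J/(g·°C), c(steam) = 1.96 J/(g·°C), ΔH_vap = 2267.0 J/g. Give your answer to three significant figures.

q = 502 kJ

q1 (heat water 71.0→100.0 °C): 206.3 × 4.15 × 29.0 = 24828 J
q2 (vaporize at 100 °C): 206.3 × 2267.0 = 467682 J
q3 (heat steam 100.0→123.8 °C): 206.3 × 1.96 × 23.8 = 9623 J
Total: 24828 + 467682 + 9623 = 502133 J = 502 kJ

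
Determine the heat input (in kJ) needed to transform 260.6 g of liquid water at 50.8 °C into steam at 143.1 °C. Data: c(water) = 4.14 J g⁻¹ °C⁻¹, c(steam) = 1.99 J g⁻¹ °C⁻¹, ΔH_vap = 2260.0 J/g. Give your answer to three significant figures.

q = 664 kJ

q1 (heat water 50.8→100.0 °C): 260.6 × 4.14 × 49.2 = 53081 J
q2 (vaporize at 100 °C): 260.6 × 2260.0 = 588956 J
q3 (heat steam 100.0→143.1 °C): 260.6 × 1.99 × 43.1 = 22351 J
Total: 53081 + 588956 + 22351 = 664388 J = 664 kJ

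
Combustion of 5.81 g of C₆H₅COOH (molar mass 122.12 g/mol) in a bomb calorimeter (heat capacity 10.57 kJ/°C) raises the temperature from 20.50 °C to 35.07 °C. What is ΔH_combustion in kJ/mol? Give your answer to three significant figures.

ΔT = 35.07 − 20.50 = 14.57 °C
q_cal = C_cal × ΔT = 10.57 × 14.57 = 154.0049 kJ
n = 5.81 / 122.12 = 0.04758 mol
q_rxn = −q_cal = -154.0049 kJ
ΔH = -154.0049 / 0.04758 = -3237 kJ/mol

ΔH = -3240 kJ/mol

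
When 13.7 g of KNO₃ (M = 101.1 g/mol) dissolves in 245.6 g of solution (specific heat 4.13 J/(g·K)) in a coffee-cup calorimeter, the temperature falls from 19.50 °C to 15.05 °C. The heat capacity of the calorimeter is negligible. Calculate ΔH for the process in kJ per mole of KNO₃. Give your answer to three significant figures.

|ΔT| = |15.05 − 19.50| = 4.45 °C
|q_surr| = (245.6 × 4.13) × 4.45 = 1014.328 × 4.45 = 4514 J
n(KNO₃) = 13.7 / 101.1 = 0.1355 mol
Temperature fell, so q_rxn = +|q_surr| = 4.514 kJ
ΔH = q_rxn / n = 33.31 kJ/mol

ΔH = 33.3 kJ/mol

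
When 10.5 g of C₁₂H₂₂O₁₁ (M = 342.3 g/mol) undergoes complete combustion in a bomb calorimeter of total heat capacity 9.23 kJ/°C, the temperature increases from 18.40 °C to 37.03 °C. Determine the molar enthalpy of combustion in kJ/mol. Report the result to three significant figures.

ΔH = -5610 kJ/mol

ΔT = 37.03 − 18.40 = 18.63 °C
q_cal = C_cal × ΔT = 9.23 × 18.63 = 171.9549 kJ
n = 10.5 / 342.3 = 0.03067 mol
q_rxn = −q_cal = -171.9549 kJ
ΔH = -171.9549 / 0.03067 = -5607 kJ/mol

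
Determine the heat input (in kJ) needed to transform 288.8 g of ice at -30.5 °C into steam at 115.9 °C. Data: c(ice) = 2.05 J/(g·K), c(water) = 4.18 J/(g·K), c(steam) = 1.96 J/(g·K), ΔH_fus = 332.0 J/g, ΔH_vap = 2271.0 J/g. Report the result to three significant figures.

q = 900 kJ

q1 (heat ice -30.5→0.0 °C): 288.8 × 2.05 × 30.5 = 18057 J
q2 (melt at 0 °C): 288.8 × 332.0 = 95882 J
q3 (heat water 0.0→100.0 °C): 288.8 × 4.18 × 100.0 = 120718 J
q4 (vaporize at 100 °C): 288.8 × 2271.0 = 655865 J
q5 (heat steam 100.0→115.9 °C): 288.8 × 1.96 × 15.9 = 9000 J
Total: 18057 + 95882 + 120718 + 655865 + 9000 = 899522 J = 900 kJ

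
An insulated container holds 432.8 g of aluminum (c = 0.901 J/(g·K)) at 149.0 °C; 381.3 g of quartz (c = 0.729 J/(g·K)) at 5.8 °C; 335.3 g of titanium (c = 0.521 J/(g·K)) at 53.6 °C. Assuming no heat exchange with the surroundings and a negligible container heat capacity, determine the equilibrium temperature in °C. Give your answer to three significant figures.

T_f = 82.0 °C

Σ mᵢcᵢ(T − Tᵢ) = 0  ⇒  T = Σ mᵢcᵢTᵢ / Σ mᵢcᵢ
Σ mᵢcᵢ = 432.8×0.901 + 381.3×0.729 + 335.3×0.521 = 842.6118
Σ mᵢcᵢTᵢ = 389.9528×149.0 + 277.9677×5.8 + 174.6913×53.6 = 69079
T = 69079 / 842.6118 = 81.98 °C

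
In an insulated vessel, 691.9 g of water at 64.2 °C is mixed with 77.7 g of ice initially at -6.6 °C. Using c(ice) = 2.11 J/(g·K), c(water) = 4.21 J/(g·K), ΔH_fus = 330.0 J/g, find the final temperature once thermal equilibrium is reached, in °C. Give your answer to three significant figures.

T_f = 49.5 °C

Heat to bring ice to 0 °C and melt it: q₁ = 77.7×2.11×6.6 + 77.7×330.0 = 26723 J
Heat the water can supply cooling to 0 °C: 691.9×4.21×64.2 = 187008 J > q₁, so all ice melts.
Energy balance: 691.9×4.21×(64.2 − T) = 26723 + 77.7×4.21×(T − 0)
2912.899(64.2 − T) = 26723 + 327.117 T
187008 − 26723 = 3240.016 T
T = 160285 / 3240.016 = 49.47 °C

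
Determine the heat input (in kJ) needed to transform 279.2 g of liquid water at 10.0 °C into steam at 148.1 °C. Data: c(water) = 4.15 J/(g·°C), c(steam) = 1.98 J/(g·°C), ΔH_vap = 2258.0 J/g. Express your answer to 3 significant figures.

q1 (heat water 10.0→100.0 °C): 279.2 × 4.15 × 90.0 = 104281 J
q2 (vaporize at 100 °C): 279.2 × 2258.0 = 630434 J
q3 (heat steam 100.0→148.1 °C): 279.2 × 1.98 × 48.1 = 26590 J
Total: 104281 + 630434 + 26590 = 761305 J = 761 kJ

q = 761 kJ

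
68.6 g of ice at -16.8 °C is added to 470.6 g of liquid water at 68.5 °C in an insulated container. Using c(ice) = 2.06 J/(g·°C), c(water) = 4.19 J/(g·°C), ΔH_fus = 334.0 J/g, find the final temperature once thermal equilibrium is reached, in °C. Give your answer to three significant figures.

T_f = 48.6 °C

Heat to bring ice to 0 °C and melt it: q₁ = 68.6×2.06×16.8 + 68.6×334.0 = 25287 J
Heat the water can supply cooling to 0 °C: 470.6×4.19×68.5 = 135069 J > q₁, so all ice melts.
Energy balance: 470.6×4.19×(68.5 − T) = 25287 + 68.6×4.19×(T − 0)
1971.814(68.5 − T) = 25287 + 287.434 T
135069 − 25287 = 2259.248 T
T = 109782 / 2259.248 = 48.59 °C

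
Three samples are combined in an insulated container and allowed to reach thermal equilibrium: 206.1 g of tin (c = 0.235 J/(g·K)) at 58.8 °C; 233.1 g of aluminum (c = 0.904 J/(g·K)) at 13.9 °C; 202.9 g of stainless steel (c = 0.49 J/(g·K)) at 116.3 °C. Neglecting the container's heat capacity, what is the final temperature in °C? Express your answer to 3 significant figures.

T_f = 48.4 °C

Σ mᵢcᵢ(T − Tᵢ) = 0  ⇒  T = Σ mᵢcᵢTᵢ / Σ mᵢcᵢ
Σ mᵢcᵢ = 206.1×0.235 + 233.1×0.904 + 202.9×0.49 = 358.5769
Σ mᵢcᵢTᵢ = 48.4335×58.8 + 210.7224×13.9 + 99.421×116.3 = 17340
T = 17340 / 358.5769 = 48.36 °C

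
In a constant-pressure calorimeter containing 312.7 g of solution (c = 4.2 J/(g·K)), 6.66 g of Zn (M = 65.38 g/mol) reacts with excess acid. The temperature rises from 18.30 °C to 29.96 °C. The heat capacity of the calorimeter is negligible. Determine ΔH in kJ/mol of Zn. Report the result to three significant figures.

|ΔT| = |29.96 − 18.30| = 11.66 °C
|q_surr| = (312.7 × 4.2) × 11.66 = 1313.34 × 11.66 = 15310 J
n(Zn) = 6.66 / 65.38 = 0.1019 mol
Temperature rose, so q_rxn = −|q_surr| = -15.31 kJ
ΔH = q_rxn / n = -150.2 kJ/mol

ΔH = -150 kJ/mol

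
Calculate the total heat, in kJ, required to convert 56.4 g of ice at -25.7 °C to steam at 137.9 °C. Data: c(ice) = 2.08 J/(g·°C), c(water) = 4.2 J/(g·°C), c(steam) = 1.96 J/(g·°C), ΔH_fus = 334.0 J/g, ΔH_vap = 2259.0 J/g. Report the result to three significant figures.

q = 177 kJ

q1 (heat ice -25.7→0.0 °C): 56.4 × 2.08 × 25.7 = 3015 J
q2 (melt at 0 °C): 56.4 × 334.0 = 18838 J
q3 (heat water 0.0→100.0 °C): 56.4 × 4.2 × 100.0 = 23688 J
q4 (vaporize at 100 °C): 56.4 × 2259.0 = 127408 J
q5 (heat steam 100.0→137.9 °C): 56.4 × 1.96 × 37.9 = 4190 J
Total: 3015 + 18838 + 23688 + 127408 + 4190 = 177139 J = 177 kJ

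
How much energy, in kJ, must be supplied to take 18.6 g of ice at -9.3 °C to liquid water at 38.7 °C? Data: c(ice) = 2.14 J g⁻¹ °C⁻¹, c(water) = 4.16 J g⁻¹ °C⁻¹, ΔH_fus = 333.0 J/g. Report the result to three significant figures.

q1 (heat ice -9.3→0.0 °C): 18.6 × 2.14 × 9.3 = 370 J
q2 (melt at 0 °C): 18.6 × 333.0 = 6194 J
q3 (heat water 0.0→38.7 °C): 18.6 × 4.16 × 38.7 = 2994 J
Total: 370 + 6194 + 2994 = 9558 J = 9.56 kJ

q = 9.56 kJ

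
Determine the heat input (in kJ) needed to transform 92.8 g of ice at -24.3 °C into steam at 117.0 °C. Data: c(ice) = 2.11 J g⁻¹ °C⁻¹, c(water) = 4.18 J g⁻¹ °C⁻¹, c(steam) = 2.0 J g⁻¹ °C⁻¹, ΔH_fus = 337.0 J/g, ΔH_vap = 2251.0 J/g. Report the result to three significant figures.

q1 (heat ice -24.3→0.0 °C): 92.8 × 2.11 × 24.3 = 4758 J
q2 (melt at 0 °C): 92.8 × 337.0 = 31274 J
q3 (heat water 0.0→100.0 °C): 92.8 × 4.18 × 100.0 = 38790 J
q4 (vaporize at 100 °C): 92.8 × 2251.0 = 208893 J
q5 (heat steam 100.0→117.0 °C): 92.8 × 2.0 × 17.0 = 3155 J
Total: 4758 + 31274 + 38790 + 208893 + 3155 = 286870 J = 287 kJ

q = 287 kJ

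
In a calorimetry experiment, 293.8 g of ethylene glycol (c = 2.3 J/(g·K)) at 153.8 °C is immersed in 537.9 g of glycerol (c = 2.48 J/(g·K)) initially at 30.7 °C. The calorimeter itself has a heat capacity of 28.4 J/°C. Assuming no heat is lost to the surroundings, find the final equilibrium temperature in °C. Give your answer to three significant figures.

T_f = 71.5 °C

Heat lost by ethylene glycol = heat gained by glycerol + calorimeter.
(293.8)(2.3)(153.8 − T) = [(537.9)(2.48) + 28.4](T − 30.7)
675.74 (153.8 − T) = 1362.392 (T − 30.7)
103930 − 675.74 T = 1362.392 T − 41825
145755 = 2038.132 T
T = 71.51 °C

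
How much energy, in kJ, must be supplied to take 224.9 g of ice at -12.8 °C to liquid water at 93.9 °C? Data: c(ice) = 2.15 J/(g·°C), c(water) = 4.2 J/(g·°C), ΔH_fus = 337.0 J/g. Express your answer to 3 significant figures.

q1 (heat ice -12.8→0.0 °C): 224.9 × 2.15 × 12.8 = 6189 J
q2 (melt at 0 °C): 224.9 × 337.0 = 75791 J
q3 (heat water 0.0→93.9 °C): 224.9 × 4.2 × 93.9 = 88696 J
Total: 6189 + 75791 + 88696 = 170676 J = 171 kJ

q = 171 kJ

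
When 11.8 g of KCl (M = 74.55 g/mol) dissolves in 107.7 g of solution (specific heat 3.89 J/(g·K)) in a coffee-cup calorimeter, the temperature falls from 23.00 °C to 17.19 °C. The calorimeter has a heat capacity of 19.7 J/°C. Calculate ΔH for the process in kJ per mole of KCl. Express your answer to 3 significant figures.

|ΔT| = |17.19 − 23.00| = 5.81 °C
|q_surr| = (107.7 × 3.89 + 19.7) × 5.81 = 438.653 × 5.81 = 2549 J
n(KCl) = 11.8 / 74.55 = 0.1583 mol
Temperature fell, so q_rxn = +|q_surr| = 2.549 kJ
ΔH = q_rxn / n = 16.10 kJ/mol

ΔH = 16.1 kJ/mol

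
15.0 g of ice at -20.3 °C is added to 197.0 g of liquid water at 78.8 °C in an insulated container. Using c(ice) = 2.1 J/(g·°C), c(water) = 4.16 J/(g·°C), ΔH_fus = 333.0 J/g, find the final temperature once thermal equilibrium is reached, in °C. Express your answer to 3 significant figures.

Heat to bring ice to 0 °C and melt it: q₁ = 15.0×2.1×20.3 + 15.0×333.0 = 5634.5 J
Heat the water can supply cooling to 0 °C: 197.0×4.16×78.8 = 64578.2 J > q₁, so all ice melts.
Energy balance: 197.0×4.16×(78.8 − T) = 5634.5 + 15.0×4.16×(T − 0)
819.52(78.8 − T) = 5634.5 + 62.4 T
64578.2 − 5634.5 = 881.92 T
T = 58943.7 / 881.92 = 66.84 °C

T_f = 66.8 °C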